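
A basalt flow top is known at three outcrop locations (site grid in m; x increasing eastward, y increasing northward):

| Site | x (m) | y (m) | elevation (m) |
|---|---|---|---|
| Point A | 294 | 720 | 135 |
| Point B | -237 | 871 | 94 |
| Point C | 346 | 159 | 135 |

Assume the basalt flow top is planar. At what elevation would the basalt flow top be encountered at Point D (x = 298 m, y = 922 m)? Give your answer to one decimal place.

Two edge vectors: Point A→Point B = (-531, 151, -41), Point A→Point C = (52, -561, 0).
Normal n = (Point A→Point B) × (Point A→Point C) = (-23001, -2132, 290039).
So ∂z/∂x = −n_x/n_z = 0.07930 and ∂z/∂y = −n_y/n_z = 0.00735.
Intercept c from Point A: 135 − 23.32 − 5.29 = 106.39.
At (298, 922): z = 23.6 + 6.8 + 106.39 = 136.8 m.

136.8 m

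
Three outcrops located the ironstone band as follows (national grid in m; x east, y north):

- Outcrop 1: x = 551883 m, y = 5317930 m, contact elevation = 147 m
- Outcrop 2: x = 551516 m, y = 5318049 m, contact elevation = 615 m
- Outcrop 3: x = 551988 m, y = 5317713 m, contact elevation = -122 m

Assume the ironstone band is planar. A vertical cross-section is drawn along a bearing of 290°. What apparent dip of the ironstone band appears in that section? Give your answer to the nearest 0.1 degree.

Two edge vectors: Outcrop 1→Outcrop 2 = (-367, 119, 468), Outcrop 1→Outcrop 3 = (105, -217, -269).
Normal n = (Outcrop 1→Outcrop 2) × (Outcrop 1→Outcrop 3) = (69545, -49583, 67144).
So ∂z/∂x = −n_x/n_z = −1.03576 and ∂z/∂y = −n_y/n_z = 0.73846.
Unit vector along 290° is (sin 290°, cos 290°) = (-0.9397, 0.3420).
Slope in that direction = a·(-0.9397) + b·(0.3420) = 1.22586.
Apparent dip = arctan|1.22586| = 50.8° (true dip is 51.8°, so apparent ≤ true as expected).

50.8°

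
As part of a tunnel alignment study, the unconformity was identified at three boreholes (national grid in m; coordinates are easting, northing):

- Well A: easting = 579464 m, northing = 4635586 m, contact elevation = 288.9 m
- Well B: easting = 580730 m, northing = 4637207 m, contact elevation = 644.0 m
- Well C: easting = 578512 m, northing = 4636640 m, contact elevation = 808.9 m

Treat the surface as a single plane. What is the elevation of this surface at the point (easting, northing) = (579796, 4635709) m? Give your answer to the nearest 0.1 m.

277.4 m

Let the plane be z = a·easting + b·northing + c.
Well B−Well A: 1266a + 1621b = 355.1;  Well C−Well A: −952a + 1054b = 520.
Solving gives a = −0.162862026, b = 0.346257449.
Then c = 288.9 − a·579464 − b·4635586 = −1510444.60.
At (579796, 4635709): z = −94426.8 + 1605148.8 − 1510444.60 = 277.4 m.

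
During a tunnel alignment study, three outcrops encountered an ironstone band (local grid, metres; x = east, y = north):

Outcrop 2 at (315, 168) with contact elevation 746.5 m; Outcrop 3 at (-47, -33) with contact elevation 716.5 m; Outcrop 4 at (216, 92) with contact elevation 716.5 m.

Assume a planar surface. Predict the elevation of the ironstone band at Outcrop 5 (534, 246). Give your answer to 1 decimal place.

Let the plane be z = a·x + b·y + c.
Outcrop 3−Outcrop 2: −362a − 201b = −30;  Outcrop 4−Outcrop 2: −99a − 76b = −30.
Solving gives a = −0.49258, b = 1.03639.
Then c = 746.5 − a·315 − b·168 = 727.55.
At (534, 246): z = −263.0 + 255.0 + 727.55 = 719.5 m.

719.5 m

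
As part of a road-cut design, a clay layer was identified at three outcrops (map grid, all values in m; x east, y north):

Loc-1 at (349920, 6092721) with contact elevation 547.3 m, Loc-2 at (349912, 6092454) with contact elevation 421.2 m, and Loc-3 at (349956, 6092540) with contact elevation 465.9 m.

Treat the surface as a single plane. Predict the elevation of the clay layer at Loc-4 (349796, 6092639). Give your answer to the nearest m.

497 m

Two edge vectors: Loc-1→Loc-2 = (-8, -267, -126.1), Loc-1→Loc-3 = (36, -181, -81.4).
Normal n = (Loc-1→Loc-2) × (Loc-1→Loc-3) = (-1090.3, -5190.8, 11060).
So ∂z/∂x = −n_x/n_z = 0.09858047 and ∂z/∂y = −n_y/n_z = 0.46933092.
Intercept c from Loc-1: 547.3 − 34495.28 − 2859502.37 = −2893450.34.
At (349796, 6092639): z = 34483.1 + 2859463.9 − 2893450.34 = 496.6 m.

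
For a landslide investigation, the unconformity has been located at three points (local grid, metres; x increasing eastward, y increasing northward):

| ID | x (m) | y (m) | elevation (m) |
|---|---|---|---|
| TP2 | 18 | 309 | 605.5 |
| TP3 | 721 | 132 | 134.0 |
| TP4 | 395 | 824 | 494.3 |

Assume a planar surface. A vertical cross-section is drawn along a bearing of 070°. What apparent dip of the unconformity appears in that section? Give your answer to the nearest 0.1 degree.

Let the plane be z = a·x + b·y + c.
TP3−TP2: 703a − 177b = −471.5;  TP4−TP2: 377a + 515b = −111.2.
Solving gives a = −0.61222, b = 0.23225.
Unit vector along 070° is (sin 70°, cos 70°) = (0.9397, 0.3420).
Slope in that direction = a·(0.9397) + b·(0.3420) = −0.49587.
Apparent dip = arctan|0.49587| = 26.4° (true dip is 33.2°, so apparent ≤ true as expected).

26.4°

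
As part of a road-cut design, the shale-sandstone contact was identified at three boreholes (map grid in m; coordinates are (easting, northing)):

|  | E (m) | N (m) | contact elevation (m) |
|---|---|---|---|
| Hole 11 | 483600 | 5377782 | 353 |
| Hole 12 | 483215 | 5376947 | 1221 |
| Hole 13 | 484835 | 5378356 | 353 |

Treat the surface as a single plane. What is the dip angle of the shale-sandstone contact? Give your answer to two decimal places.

Let the plane be z = a·E + b·N + c.
Hole 12−Hole 11: −385a − 835b = 868;  Hole 13−Hole 11: 1235a + 574b = 0.
Solving gives a = 0.61492, b = −1.32305.
Gradient magnitude |∇z| = √(a² + b²) = √(0.37813 + 1.75046) = 1.45897.
True dip = arctan(1.45897) = 55.57°, dipping toward NNW (azimuth ≈ 335°).

55.57°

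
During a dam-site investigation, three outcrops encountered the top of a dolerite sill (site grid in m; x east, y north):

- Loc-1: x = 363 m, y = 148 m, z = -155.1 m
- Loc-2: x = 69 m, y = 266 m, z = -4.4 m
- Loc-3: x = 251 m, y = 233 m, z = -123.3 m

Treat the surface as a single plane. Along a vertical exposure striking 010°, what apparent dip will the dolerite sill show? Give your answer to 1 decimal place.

37.4°

Let the plane be z = a·x + b·y + c.
Loc-2−Loc-1: −294a + 118b = 150.7;  Loc-3−Loc-1: −112a + 85b = 31.8.
Solving gives a = −0.76925, b = −0.63948.
Unit vector along 010° is (sin 10°, cos 10°) = (0.1736, 0.9848).
Slope in that direction = a·(0.1736) + b·(0.9848) = −0.76334.
Apparent dip = arctan|0.76334| = 37.4° (true dip is 45.0°, so apparent ≤ true as expected).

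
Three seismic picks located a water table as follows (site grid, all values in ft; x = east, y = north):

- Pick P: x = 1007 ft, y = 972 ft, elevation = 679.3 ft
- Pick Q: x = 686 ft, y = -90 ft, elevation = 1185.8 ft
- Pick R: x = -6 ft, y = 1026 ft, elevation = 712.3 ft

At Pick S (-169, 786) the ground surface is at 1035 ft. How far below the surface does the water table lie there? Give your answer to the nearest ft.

Let the plane be z = a·x + b·y + c.
Pick Q−Pick P: −321a − 1062b = 506.5;  Pick R−Pick P: −1013a + 54b = 33.
Solving gives a = −0.05708, b = −0.45968.
Then c = 679.3 − a·1007 − b·972 = 1183.59.
At (-169, 786): z_contact = 9.6 − 361.3 + 1183.59 = 831.9 ft.
Depth below ground = 1035 − 831.9 = 203 ft.

203 ft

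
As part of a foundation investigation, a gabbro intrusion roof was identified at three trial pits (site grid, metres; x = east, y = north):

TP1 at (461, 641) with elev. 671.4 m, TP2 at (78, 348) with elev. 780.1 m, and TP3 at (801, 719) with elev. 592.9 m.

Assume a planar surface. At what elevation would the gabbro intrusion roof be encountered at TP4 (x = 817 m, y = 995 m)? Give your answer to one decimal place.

562.3 m

Two edge vectors: TP1→TP2 = (-383, -293, 108.7), TP1→TP3 = (340, 78, -78.5).
Normal n = (TP1→TP2) × (TP1→TP3) = (14521.9, 6892.5, 69746).
So ∂z/∂x = −n_x/n_z = −0.20821 and ∂z/∂y = −n_y/n_z = −0.09882.
Intercept c from TP1: 671.4 + 95.99 + 63.35 = 830.73.
At (817, 995): z = −170.1 − 98.3 + 830.73 = 562.3 m.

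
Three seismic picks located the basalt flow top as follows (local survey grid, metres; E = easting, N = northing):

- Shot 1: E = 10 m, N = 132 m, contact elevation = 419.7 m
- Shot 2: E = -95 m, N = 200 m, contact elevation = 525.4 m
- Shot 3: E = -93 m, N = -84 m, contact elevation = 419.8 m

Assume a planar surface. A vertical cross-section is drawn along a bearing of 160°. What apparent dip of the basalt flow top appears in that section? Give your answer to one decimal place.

31.3°

Let the plane be z = a·E + b·N + c.
Shot 2−Shot 1: −105a + 68b = 105.7;  Shot 3−Shot 1: −103a − 216b = 0.1.
Solving gives a = −0.76937, b = 0.36641.
Unit vector along 160° is (sin 160°, cos 160°) = (0.3420, -0.9397).
Slope in that direction = a·(0.3420) + b·(-0.9397) = −0.60746.
Apparent dip = arctan|0.60746| = 31.3° (true dip is 40.4°, so apparent ≤ true as expected).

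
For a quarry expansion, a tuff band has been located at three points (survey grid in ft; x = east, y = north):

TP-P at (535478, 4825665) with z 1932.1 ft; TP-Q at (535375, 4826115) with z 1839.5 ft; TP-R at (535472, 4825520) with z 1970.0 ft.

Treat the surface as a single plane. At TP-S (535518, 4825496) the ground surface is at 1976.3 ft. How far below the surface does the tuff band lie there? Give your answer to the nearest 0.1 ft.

Two edge vectors: TP-P→TP-Q = (-103, 450, -92.6), TP-P→TP-R = (-6, -145, 37.9).
Normal n = (TP-P→TP-Q) × (TP-P→TP-R) = (3628, 4459.3, 17635).
So ∂z/∂x = −n_x/n_z = −0.205727247 and ∂z/∂y = −n_y/n_z = −0.252866459.
Intercept c from TP-P: 1932.1 + 110162.41 + 1220248.82 = 1332343.33.
At (535518, 4825496): z_contact = −110170.64 − 1220206.09 + 1332343.33 = 1966.61 ft.
Depth below ground = 1976.3 − 1966.61 = 9.7 ft.

9.7 ft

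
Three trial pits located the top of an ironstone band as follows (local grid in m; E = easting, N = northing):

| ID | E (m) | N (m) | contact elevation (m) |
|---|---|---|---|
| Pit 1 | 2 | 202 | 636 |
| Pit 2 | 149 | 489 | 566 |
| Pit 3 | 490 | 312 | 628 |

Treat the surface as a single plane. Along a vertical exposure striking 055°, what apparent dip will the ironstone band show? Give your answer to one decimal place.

6.7°

Let the plane be z = a·E + b·N + c.
Pit 2−Pit 1: 147a + 287b = −70;  Pit 3−Pit 1: 488a + 110b = −8.
Solving gives a = 0.04362, b = −0.26624.
Unit vector along 055° is (sin 55°, cos 55°) = (0.8192, 0.5736).
Slope in that direction = a·(0.8192) + b·(0.5736) = −0.11698.
Apparent dip = arctan|0.11698| = 6.7° (true dip is 15.1°, so apparent ≤ true as expected).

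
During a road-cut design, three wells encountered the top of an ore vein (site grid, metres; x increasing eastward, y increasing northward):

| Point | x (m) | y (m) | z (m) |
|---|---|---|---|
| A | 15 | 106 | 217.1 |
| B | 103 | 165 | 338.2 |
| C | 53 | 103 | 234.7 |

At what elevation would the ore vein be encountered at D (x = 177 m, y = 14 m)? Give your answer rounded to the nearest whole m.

Two edge vectors: A→B = (88, 59, 121.1), A→C = (38, -3, 17.6).
Normal n = (A→B) × (A→C) = (1401.7, 3053, -2506).
So ∂z/∂x = −n_x/n_z = 0.55934 and ∂z/∂y = −n_y/n_z = 1.21828.
Intercept c from A: 217.1 − 8.39 − 129.14 = 79.57.
At (177, 14): z = 99.0 + 17.1 + 79.57 = 195.6 m.

196 m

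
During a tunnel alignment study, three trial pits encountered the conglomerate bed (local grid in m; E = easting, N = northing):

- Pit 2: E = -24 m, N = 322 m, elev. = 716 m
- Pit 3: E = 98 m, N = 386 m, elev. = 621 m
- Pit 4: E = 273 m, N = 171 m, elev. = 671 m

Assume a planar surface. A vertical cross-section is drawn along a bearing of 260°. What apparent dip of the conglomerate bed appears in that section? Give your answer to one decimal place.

Two edge vectors: Pit 2→Pit 3 = (122, 64, -95), Pit 2→Pit 4 = (297, -151, -45).
Normal n = (Pit 2→Pit 3) × (Pit 2→Pit 4) = (-17225, -22725, -37430).
So ∂z/∂E = −n_x/n_z = −0.46019 and ∂z/∂N = −n_y/n_z = −0.60713.
Unit vector along 260° is (sin 260°, cos 260°) = (-0.9848, -0.1736).
Slope in that direction = a·(-0.9848) + b·(-0.1736) = 0.55863.
Apparent dip = arctan|0.55863| = 29.2° (true dip is 37.3°, so apparent ≤ true as expected).

29.2°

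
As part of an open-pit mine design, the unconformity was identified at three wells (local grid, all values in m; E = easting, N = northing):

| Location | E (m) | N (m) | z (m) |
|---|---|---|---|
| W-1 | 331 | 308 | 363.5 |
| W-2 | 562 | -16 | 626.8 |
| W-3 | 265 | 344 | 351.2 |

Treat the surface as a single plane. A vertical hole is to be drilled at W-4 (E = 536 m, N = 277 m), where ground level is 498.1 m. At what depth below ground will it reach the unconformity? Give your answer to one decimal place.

Let the plane be z = a·E + b·N + c.
W-2−W-1: 231a − 324b = 263.3;  W-3−W-1: −66a + 36b = −12.3.
Solving gives a = −0.42039, b = −1.11237.
Then c = 363.5 − a·331 − b·308 = 845.26.
At (536, 277): z_contact = −225.33 − 308.13 + 845.26 = 311.80 m.
Depth below ground = 498.1 − 311.80 = 186.3 m.

186.3 m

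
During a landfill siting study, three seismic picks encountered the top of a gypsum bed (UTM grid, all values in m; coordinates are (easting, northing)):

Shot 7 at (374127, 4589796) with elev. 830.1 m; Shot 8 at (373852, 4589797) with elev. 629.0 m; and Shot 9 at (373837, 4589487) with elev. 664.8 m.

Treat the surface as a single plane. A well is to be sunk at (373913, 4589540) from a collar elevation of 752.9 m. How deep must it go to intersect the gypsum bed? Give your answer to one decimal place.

40.6 m

Let the plane be z = a·E + b·N + c.
Shot 8−Shot 7: −275a + 1b = −201.1;  Shot 9−Shot 7: −290a − 309b = −165.3.
Solving gives a = 0.730724213, b = −0.150841494.
Then c = 830.1 − a·374127 − b·4589796 = 419778.13.
At (373913, 4589540): z_contact = 273227.28 − 692293.07 + 419778.13 = 712.34 m.
Depth below ground = 752.9 − 712.34 = 40.6 m.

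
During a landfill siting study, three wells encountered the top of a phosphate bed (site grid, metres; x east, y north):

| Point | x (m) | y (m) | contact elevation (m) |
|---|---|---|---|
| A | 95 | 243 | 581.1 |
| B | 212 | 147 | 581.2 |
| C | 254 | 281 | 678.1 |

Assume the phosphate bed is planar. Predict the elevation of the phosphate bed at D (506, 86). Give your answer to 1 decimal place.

685.1 m

Two edge vectors: A→B = (117, -96, 0.1), A→C = (159, 38, 97).
Normal n = (A→B) × (A→C) = (-9315.8, -11333.1, 19710).
So ∂z/∂x = −n_x/n_z = 0.47264 and ∂z/∂y = −n_y/n_z = 0.57499.
Intercept c from A: 581.1 − 44.90 − 139.72 = 396.48.
At (506, 86): z = 239.2 + 49.4 + 396.48 = 685.1 m.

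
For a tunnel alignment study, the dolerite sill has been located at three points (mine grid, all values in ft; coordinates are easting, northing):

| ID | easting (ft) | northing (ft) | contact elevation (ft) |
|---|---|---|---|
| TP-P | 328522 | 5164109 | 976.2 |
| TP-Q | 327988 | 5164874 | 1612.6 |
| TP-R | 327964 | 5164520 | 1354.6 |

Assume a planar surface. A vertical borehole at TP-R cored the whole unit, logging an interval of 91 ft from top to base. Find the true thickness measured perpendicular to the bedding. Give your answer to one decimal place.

Two edge vectors: TP-P→TP-Q = (-534, 765, 636.4), TP-P→TP-R = (-558, 411, 378.4).
Normal n = (TP-P→TP-Q) × (TP-P→TP-R) = (27915.6, -153045.6, 207396).
So ∂z/∂easting = −n_x/n_z = −0.13460 and ∂z/∂northing = −n_y/n_z = 0.73794.
|∇z| = √(a²+b²) = 0.75011, so dip δ = arctan(0.75011) = 36.87°.
True thickness = vertical thickness × cos δ = 91 × cos 36.87° = 72.8 ft.

72.8 ft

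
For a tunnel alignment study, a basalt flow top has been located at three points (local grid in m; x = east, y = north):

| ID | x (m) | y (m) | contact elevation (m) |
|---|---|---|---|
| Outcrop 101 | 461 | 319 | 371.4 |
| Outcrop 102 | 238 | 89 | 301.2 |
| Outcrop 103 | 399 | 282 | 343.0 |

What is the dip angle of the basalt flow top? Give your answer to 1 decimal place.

Two edge vectors: Outcrop 101→Outcrop 102 = (-223, -230, -70.2), Outcrop 101→Outcrop 103 = (-62, -37, -28.4).
Normal n = (Outcrop 101→Outcrop 102) × (Outcrop 101→Outcrop 103) = (3934.6, -1980.8, -6009).
So ∂z/∂x = −n_x/n_z = 0.65478 and ∂z/∂y = −n_y/n_z = −0.32964.
Gradient magnitude |∇z| = √(a² + b²) = √(0.42874 + 0.10866) = 0.73308.
True dip = arctan(0.73308) = 36.2°, dipping toward WNW (azimuth ≈ 297°).

36.2°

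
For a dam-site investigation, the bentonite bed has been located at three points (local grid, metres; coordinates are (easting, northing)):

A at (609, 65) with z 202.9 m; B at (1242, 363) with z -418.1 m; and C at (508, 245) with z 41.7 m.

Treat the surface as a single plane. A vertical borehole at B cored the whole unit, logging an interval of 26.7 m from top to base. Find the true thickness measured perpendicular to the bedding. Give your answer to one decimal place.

16.9 m

Two edge vectors: A→B = (633, 298, -621), A→C = (-101, 180, -161.2).
Normal n = (A→B) × (A→C) = (63742.4, 164760.6, 144038).
So ∂z/∂E = −n_x/n_z = −0.44254 and ∂z/∂N = −n_y/n_z = −1.14387.
|∇z| = √(a²+b²) = 1.22649, so dip δ = arctan(1.22649) = 50.81°.
True thickness = vertical thickness × cos δ = 26.7 × cos 50.81° = 16.9 m.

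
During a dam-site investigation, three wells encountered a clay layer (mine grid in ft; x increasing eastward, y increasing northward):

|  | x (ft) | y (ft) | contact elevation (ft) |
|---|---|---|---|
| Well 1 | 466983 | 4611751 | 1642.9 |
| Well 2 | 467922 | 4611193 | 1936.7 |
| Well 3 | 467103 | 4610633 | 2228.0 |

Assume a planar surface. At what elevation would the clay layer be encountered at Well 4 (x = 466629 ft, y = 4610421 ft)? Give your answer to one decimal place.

2337.9 ft

Two edge vectors: Well 1→Well 2 = (939, -558, 293.8), Well 1→Well 3 = (120, -1118, 585.1).
Normal n = (Well 1→Well 2) × (Well 1→Well 3) = (1982.6, -514152.9, -982842).
So ∂z/∂x = −n_x/n_z = 0.002017211 and ∂z/∂y = −n_y/n_z = −0.523128743.
Intercept c from Well 1: 1642.9 − 942.00 + 2412539.50 = 2413240.40.
At (466629, 4610421): z = 941.3 − 2411843.7 + 2413240.40 = 2337.9 ft.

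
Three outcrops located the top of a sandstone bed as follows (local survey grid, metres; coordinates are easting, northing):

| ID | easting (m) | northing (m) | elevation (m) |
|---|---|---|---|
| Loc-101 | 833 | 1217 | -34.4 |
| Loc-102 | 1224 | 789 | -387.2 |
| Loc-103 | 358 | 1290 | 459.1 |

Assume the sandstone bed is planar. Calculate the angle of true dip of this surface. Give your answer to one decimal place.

Two edge vectors: Loc-101→Loc-102 = (391, -428, -352.8), Loc-101→Loc-103 = (-475, 73, 493.5).
Normal n = (Loc-101→Loc-102) × (Loc-101→Loc-103) = (-185463.6, -25378.5, -174757).
So ∂z/∂easting = −n_x/n_z = −1.06127 and ∂z/∂northing = −n_y/n_z = −0.14522.
Gradient magnitude |∇z| = √(a² + b²) = √(1.12628 + 0.02109) = 1.07116.
True dip = arctan(1.07116) = 47.0°, dipping toward E (azimuth ≈ 082°).

47.0°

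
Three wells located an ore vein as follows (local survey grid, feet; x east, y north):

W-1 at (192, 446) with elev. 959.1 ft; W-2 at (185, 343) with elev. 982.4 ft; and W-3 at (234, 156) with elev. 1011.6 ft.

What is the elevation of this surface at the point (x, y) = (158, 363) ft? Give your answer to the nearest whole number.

Two edge vectors: W-1→W-2 = (-7, -103, 23.3), W-1→W-3 = (42, -290, 52.5).
Normal n = (W-1→W-2) × (W-1→W-3) = (1349.5, 1346.1, 6356).
So ∂z/∂x = −n_x/n_z = −0.21232 and ∂z/∂y = −n_y/n_z = −0.21178.
Intercept c from W-1: 959.1 + 40.77 + 94.46 = 1094.32.
At (158, 363): z = −33.5 − 76.9 + 1094.32 = 983.9 ft.

984 ft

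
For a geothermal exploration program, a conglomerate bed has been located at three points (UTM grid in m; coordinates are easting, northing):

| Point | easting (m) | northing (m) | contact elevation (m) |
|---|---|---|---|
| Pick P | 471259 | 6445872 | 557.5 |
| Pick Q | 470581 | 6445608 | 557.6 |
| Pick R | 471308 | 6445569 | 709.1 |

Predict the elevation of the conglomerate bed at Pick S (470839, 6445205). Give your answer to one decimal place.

794.5 m

Two edge vectors: Pick P→Pick Q = (-678, -264, 0.1), Pick P→Pick R = (49, -303, 151.6).
Normal n = (Pick P→Pick Q) × (Pick P→Pick R) = (-39992.1, 102789.7, 218370).
So ∂z/∂easting = −n_x/n_z = 0.183139167 and ∂z/∂northing = −n_y/n_z = −0.470713468.
Intercept c from Pick P: 557.5 − 86305.98 + 3034158.76 = 2948410.28.
At (470839, 6445205): z = 86229.1 − 3033844.8 + 2948410.28 = 794.5 m.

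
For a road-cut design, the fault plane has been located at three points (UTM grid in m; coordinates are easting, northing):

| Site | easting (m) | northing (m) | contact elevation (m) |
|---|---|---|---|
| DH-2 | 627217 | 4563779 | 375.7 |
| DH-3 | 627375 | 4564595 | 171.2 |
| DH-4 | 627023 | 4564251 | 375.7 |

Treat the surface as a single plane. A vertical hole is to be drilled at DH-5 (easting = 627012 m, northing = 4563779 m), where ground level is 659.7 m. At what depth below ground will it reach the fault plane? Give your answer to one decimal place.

199.0 m

Let the plane be z = a·easting + b·northing + c.
DH-3−DH-2: 158a + 816b = −204.5;  DH-4−DH-2: −194a + 472b = 0.
Solving gives a = −0.414479560, b = −0.170358124.
Then c = 375.7 − a·627217 − b·4563779 = 1037821.16.
At (627012, 4563779): z_contact = −259883.66 − 777476.83 + 1037821.16 = 460.67 m.
Depth below ground = 659.7 − 460.67 = 199.0 m.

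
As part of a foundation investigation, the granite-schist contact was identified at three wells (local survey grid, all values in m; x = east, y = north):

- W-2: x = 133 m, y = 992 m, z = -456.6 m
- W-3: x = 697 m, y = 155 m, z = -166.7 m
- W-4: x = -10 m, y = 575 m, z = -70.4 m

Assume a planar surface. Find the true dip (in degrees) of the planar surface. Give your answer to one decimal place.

42.8°

Two edge vectors: W-2→W-3 = (564, -837, 289.9), W-2→W-4 = (-143, -417, 386.2).
Normal n = (W-2→W-3) × (W-2→W-4) = (-202361.1, -259272.5, -354879).
So ∂z/∂x = −n_x/n_z = −0.57023 and ∂z/∂y = −n_y/n_z = −0.73059.
Gradient magnitude |∇z| = √(a² + b²) = √(0.32516 + 0.53377) = 0.92678.
True dip = arctan(0.92678) = 42.8°, dipping toward NE (azimuth ≈ 038°).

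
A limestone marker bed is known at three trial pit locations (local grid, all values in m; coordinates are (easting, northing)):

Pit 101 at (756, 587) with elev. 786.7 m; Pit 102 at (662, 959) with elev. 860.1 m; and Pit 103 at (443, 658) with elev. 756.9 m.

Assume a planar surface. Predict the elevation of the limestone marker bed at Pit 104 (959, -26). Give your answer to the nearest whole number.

673 m

Two edge vectors: Pit 101→Pit 102 = (-94, 372, 73.4), Pit 101→Pit 103 = (-313, 71, -29.8).
Normal n = (Pit 101→Pit 102) × (Pit 101→Pit 103) = (-16297, -25775.4, 109762).
So ∂z/∂E = −n_x/n_z = 0.14848 and ∂z/∂N = −n_y/n_z = 0.23483.
Intercept c from Pit 101: 786.7 − 112.25 − 137.85 = 536.61.
At (959, -26): z = 142.4 − 6.1 + 536.61 = 672.9 m.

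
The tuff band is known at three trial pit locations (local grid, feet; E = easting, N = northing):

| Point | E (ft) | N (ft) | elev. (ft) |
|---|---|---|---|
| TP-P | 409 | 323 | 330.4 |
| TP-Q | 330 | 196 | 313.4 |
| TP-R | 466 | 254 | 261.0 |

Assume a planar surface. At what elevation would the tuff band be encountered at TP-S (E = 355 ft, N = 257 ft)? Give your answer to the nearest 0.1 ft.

329.4 ft

Let the plane be z = a·E + b·N + c.
TP-Q−TP-P: −79a − 127b = −17;  TP-R−TP-P: 57a − 69b = −69.4.
Solving gives a = −0.60211, b = 0.50840.
Then c = 330.4 − a·409 − b·323 = 412.45.
At (355, 257): z = −213.7 + 130.7 + 412.45 = 329.4 ft.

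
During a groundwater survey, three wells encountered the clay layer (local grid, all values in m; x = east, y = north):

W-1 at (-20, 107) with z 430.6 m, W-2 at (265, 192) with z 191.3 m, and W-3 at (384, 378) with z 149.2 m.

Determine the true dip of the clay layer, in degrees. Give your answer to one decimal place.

Let the plane be z = a·x + b·y + c.
W-2−W-1: 285a + 85b = −239.3;  W-3−W-1: 404a + 271b = −281.4.
Solving gives a = −0.95422, b = 0.38415.
Gradient magnitude |∇z| = √(a² + b²) = √(0.91054 + 0.14757) = 1.02864.
True dip = arctan(1.02864) = 45.8°, dipping toward ESE (azimuth ≈ 112°).

45.8°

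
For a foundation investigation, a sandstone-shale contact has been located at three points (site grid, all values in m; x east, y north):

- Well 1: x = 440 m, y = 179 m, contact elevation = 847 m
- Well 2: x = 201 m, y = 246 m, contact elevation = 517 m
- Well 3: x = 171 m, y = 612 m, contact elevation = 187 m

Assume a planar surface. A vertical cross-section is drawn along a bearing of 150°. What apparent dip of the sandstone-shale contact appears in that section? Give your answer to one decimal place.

Let the plane be z = a·x + b·y + c.
Well 2−Well 1: −239a + 67b = −330;  Well 3−Well 1: −269a + 433b = −660.
Solving gives a = 1.15452, b = −0.80701.
Unit vector along 150° is (sin 150°, cos 150°) = (0.5000, -0.8660).
Slope in that direction = a·(0.5000) + b·(-0.8660) = 1.27615.
Apparent dip = arctan|1.27615| = 51.9° (true dip is 54.6°, so apparent ≤ true as expected).

51.9°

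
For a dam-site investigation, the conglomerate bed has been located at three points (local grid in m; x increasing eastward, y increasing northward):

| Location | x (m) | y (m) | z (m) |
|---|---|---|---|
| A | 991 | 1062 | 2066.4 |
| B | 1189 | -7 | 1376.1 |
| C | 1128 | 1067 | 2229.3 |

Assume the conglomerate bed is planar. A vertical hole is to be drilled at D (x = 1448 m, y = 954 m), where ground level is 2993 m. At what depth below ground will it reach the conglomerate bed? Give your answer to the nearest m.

Two edge vectors: A→B = (198, -1069, -690.3), A→C = (137, 5, 162.9).
Normal n = (A→B) × (A→C) = (-170688.6, -126825.3, 147443).
So ∂z/∂x = −n_x/n_z = 1.15766 and ∂z/∂y = −n_y/n_z = 0.86016.
Intercept c from A: 2066.4 − 1147.24 − 913.50 = 5.67.
At (1448, 954): z_contact = 1676.3 + 820.6 + 5.67 = 2502.6 m.
Depth below ground = 2993 − 2502.6 = 490 m.

490 m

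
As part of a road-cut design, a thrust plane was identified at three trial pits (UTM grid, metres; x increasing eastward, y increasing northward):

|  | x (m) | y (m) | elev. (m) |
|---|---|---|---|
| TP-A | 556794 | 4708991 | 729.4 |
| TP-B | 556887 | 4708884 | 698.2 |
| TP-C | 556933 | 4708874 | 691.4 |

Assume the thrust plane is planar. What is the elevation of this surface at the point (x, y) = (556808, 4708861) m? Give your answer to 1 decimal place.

701.8 m

Two edge vectors: TP-A→TP-B = (93, -107, -31.2), TP-A→TP-C = (139, -117, -38).
Normal n = (TP-A→TP-B) × (TP-A→TP-C) = (415.6, -802.8, 3992).
So ∂z/∂x = −n_x/n_z = −0.104108216 and ∂z/∂y = −n_y/n_z = 0.201102204.
Intercept c from TP-A: 729.4 + 57966.83 − 946988.47 = −888292.24.
At (556808, 4708861): z = −57968.3 + 946962.3 − 888292.24 = 701.8 m.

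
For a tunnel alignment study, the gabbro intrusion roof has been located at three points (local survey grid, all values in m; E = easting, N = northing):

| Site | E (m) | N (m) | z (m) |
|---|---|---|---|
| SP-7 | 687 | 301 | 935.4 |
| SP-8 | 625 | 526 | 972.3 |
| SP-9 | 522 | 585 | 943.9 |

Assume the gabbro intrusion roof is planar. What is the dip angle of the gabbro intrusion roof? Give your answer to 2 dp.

27.62°

Let the plane be z = a·E + b·N + c.
SP-8−SP-7: −62a + 225b = 36.9;  SP-9−SP-7: −165a + 284b = 8.5.
Solving gives a = 0.43896, b = 0.28496.
Gradient magnitude |∇z| = √(a² + b²) = √(0.19268 + 0.08120) = 0.52334.
True dip = arctan(0.52334) = 27.62°, dipping toward WSW (azimuth ≈ 237°).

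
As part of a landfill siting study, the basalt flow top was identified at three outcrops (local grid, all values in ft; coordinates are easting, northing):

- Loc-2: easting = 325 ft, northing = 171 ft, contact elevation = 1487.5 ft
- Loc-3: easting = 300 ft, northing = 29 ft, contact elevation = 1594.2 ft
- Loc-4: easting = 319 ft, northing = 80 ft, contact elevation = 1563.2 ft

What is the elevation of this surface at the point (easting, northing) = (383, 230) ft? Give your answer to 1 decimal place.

1478.0 ft

Let the plane be z = a·easting + b·northing + c.
Loc-3−Loc-2: −25a − 142b = 106.7;  Loc-4−Loc-2: −6a − 91b = 75.7.
Solving gives a = 0.73064, b = −0.88004.
Then c = 1487.5 − a·325 − b·171 = 1400.53.
At (383, 230): z = 279.8 − 202.4 + 1400.53 = 1478.0 ft.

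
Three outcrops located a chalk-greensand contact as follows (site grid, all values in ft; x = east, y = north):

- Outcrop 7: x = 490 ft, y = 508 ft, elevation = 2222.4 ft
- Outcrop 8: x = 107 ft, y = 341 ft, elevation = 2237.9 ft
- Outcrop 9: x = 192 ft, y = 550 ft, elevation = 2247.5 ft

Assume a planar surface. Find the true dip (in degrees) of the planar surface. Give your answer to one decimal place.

6.0°

Let the plane be z = a·x + b·y + c.
Outcrop 8−Outcrop 7: −383a − 167b = 15.5;  Outcrop 9−Outcrop 7: −298a + 42b = 25.1.
Solving gives a = −0.07354, b = 0.07584.
Gradient magnitude |∇z| = √(a² + b²) = √(0.00541 + 0.00575) = 0.10564.
True dip = arctan(0.10564) = 6.0°, dipping toward SE (azimuth ≈ 136°).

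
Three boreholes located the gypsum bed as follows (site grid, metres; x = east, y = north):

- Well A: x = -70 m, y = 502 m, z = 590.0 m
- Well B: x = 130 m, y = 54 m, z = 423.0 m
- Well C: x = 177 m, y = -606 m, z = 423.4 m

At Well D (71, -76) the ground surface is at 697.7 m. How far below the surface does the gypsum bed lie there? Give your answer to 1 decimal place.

Let the plane be z = a·x + b·y + c.
Well B−Well A: 200a − 448b = −167;  Well C−Well A: 247a − 1108b = −166.6.
Solving gives a = −0.99509, b = −0.07147.
Then c = 590 − a·-70 − b·502 = 556.22.
At (71, -76): z_contact = −70.65 + 5.43 + 556.22 = 491.00 m.
Depth below ground = 697.7 − 491.00 = 206.7 m.

206.7 m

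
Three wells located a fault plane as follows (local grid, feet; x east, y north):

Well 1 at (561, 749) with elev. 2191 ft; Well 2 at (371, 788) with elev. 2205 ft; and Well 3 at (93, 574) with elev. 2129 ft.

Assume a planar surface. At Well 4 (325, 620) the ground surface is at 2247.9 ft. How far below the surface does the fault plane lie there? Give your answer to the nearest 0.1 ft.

Let the plane be z = a·x + b·y + c.
Well 2−Well 1: −190a + 39b = 14;  Well 3−Well 1: −468a − 175b = −62.
Solving gives a = −0.00062, b = 0.35595.
Then c = 2191 − a·561 − b·749 = 1924.74.
At (325, 620): z_contact = −0.20 + 220.69 + 1924.74 = 2145.23 ft.
Depth below ground = 2247.9 − 2145.23 = 102.7 ft.

102.7 ft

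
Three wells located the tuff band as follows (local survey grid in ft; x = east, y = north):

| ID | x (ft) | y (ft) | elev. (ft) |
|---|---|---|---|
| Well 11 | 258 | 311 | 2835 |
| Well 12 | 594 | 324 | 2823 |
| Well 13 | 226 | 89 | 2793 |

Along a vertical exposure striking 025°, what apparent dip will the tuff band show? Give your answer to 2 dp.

Two edge vectors: Well 11→Well 12 = (336, 13, -12), Well 11→Well 13 = (-32, -222, -42).
Normal n = (Well 11→Well 12) × (Well 11→Well 13) = (-3210, 14496, -74176).
So ∂z/∂x = −n_x/n_z = −0.04328 and ∂z/∂y = −n_y/n_z = 0.19543.
Unit vector along 025° is (sin 25°, cos 25°) = (0.4226, 0.9063).
Slope in that direction = a·(0.4226) + b·(0.9063) = 0.15883.
Apparent dip = arctan|0.15883| = 9.02° (true dip is 11.3°, so apparent ≤ true as expected).

9.02°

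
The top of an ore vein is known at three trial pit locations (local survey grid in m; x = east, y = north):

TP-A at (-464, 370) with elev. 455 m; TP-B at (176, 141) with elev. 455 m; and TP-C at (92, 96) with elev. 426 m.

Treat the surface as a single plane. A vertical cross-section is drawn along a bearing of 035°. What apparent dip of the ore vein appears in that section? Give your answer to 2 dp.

Two edge vectors: TP-A→TP-B = (640, -229, 0), TP-A→TP-C = (556, -274, -29).
Normal n = (TP-A→TP-B) × (TP-A→TP-C) = (6641, 18560, -48036).
So ∂z/∂x = −n_x/n_z = 0.13825 and ∂z/∂y = −n_y/n_z = 0.38638.
Unit vector along 035° is (sin 35°, cos 35°) = (0.5736, 0.8192).
Slope in that direction = a·(0.5736) + b·(0.8192) = 0.39580.
Apparent dip = arctan|0.39580| = 21.59° (true dip is 22.3°, so apparent ≤ true as expected).

21.59°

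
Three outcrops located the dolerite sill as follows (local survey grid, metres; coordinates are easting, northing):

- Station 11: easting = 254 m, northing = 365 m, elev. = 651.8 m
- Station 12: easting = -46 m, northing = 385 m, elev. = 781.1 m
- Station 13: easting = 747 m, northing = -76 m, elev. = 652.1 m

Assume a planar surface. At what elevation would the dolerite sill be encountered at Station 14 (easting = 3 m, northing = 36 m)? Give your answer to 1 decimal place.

940.2 m

Two edge vectors: Station 11→Station 12 = (-300, 20, 129.3), Station 11→Station 13 = (493, -441, 0.3).
Normal n = (Station 11→Station 12) × (Station 11→Station 13) = (57027.3, 63834.9, 122440).
So ∂z/∂easting = −n_x/n_z = −0.46576 and ∂z/∂northing = −n_y/n_z = −0.52136.
Intercept c from Station 11: 651.8 + 118.30 + 190.30 = 960.40.
At (3, 36): z = −1.4 − 18.8 + 960.40 = 940.2 m.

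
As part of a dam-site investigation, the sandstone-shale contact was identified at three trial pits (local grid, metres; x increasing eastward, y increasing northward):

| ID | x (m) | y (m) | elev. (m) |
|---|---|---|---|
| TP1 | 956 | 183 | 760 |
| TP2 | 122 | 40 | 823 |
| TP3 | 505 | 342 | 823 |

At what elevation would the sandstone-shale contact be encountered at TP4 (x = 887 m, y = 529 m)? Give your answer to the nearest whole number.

Two edge vectors: TP1→TP2 = (-834, -143, 63), TP1→TP3 = (-451, 159, 63).
Normal n = (TP1→TP2) × (TP1→TP3) = (-19026, 24129, -197099).
So ∂z/∂x = −n_x/n_z = −0.09653 and ∂z/∂y = −n_y/n_z = 0.12242.
Intercept c from TP1: 760 + 92.28 − 22.40 = 829.88.
At (887, 529): z = −85.6 + 64.8 + 829.88 = 809.0 m.

809 m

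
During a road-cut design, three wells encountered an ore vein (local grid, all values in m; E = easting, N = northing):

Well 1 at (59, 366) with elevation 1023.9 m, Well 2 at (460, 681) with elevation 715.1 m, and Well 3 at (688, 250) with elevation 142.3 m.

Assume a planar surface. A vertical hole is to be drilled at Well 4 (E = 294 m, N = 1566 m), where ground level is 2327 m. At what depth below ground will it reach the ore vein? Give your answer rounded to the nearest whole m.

Two edge vectors: Well 1→Well 2 = (401, 315, -308.8), Well 1→Well 3 = (629, -116, -881.6).
Normal n = (Well 1→Well 2) × (Well 1→Well 3) = (-313524.8, 159286.4, -244651).
So ∂z/∂E = −n_x/n_z = −1.28152 and ∂z/∂N = −n_y/n_z = 0.65108.
Intercept c from Well 1: 1023.9 + 75.61 − 238.29 = 861.22.
At (294, 1566): z_contact = −376.8 + 1019.6 + 861.22 = 1504.0 m.
Depth below ground = 2327 − 1504.0 = 823 m.

823 m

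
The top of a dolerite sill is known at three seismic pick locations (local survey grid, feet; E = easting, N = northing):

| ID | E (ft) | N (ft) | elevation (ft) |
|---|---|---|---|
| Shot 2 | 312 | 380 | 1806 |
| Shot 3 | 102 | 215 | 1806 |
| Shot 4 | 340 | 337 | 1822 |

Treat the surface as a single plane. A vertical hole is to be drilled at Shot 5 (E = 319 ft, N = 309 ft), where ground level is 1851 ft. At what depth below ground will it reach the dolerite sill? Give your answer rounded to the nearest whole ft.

26 ft

Let the plane be z = a·E + b·N + c.
Shot 3−Shot 2: −210a − 165b = 0;  Shot 4−Shot 2: 28a − 43b = 16.
Solving gives a = 0.19341, b = −0.24615.
Then c = 1806 − a·312 − b·380 = 1839.20.
At (319, 309): z_contact = 61.7 − 76.1 + 1839.20 = 1824.8 ft.
Depth below ground = 1851 − 1824.8 = 26 ft.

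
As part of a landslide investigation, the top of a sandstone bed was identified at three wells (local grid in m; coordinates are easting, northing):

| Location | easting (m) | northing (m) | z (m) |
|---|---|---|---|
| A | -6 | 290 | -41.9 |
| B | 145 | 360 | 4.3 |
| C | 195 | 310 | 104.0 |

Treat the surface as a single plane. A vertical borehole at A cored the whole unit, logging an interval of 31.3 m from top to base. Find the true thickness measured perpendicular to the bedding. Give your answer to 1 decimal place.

Two edge vectors: A→B = (151, 70, 46.2), A→C = (201, 20, 145.9).
Normal n = (A→B) × (A→C) = (9289, -12744.7, -11050).
So ∂z/∂easting = −n_x/n_z = 0.84063 and ∂z/∂northing = −n_y/n_z = −1.15337.
|∇z| = √(a²+b²) = 1.42721, so dip δ = arctan(1.42721) = 54.98°.
True thickness = vertical thickness × cos δ = 31.3 × cos 54.98° = 18.0 m.

18.0 m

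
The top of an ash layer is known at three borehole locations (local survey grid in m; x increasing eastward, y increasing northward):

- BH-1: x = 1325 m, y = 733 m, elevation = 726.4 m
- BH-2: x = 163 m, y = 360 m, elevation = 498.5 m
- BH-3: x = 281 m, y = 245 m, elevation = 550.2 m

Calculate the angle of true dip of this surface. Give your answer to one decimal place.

Two edge vectors: BH-1→BH-2 = (-1162, -373, -227.9), BH-1→BH-3 = (-1044, -488, -176.2).
Normal n = (BH-1→BH-2) × (BH-1→BH-3) = (-45492.6, 33183.2, 177644).
So ∂z/∂x = −n_x/n_z = 0.25609 and ∂z/∂y = −n_y/n_z = −0.18680.
Gradient magnitude |∇z| = √(a² + b²) = √(0.06558 + 0.03489) = 0.31698.
True dip = arctan(0.31698) = 17.6°, dipping toward NW (azimuth ≈ 306°).

17.6°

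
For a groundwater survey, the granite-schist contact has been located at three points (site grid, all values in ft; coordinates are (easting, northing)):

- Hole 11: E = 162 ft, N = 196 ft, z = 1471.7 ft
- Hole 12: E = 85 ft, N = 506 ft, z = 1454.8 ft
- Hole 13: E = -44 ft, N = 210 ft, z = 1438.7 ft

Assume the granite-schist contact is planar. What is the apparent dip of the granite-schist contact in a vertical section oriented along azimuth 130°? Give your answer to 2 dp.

7.50°

Let the plane be z = a·E + b·N + c.
Hole 12−Hole 11: −77a + 310b = −16.9;  Hole 13−Hole 11: −206a + 14b = −33.
Solving gives a = 0.15918, b = −0.01498.
Unit vector along 130° is (sin 130°, cos 130°) = (0.7660, -0.6428).
Slope in that direction = a·(0.7660) + b·(-0.6428) = 0.13156.
Apparent dip = arctan|0.13156| = 7.50° (true dip is 9.1°, so apparent ≤ true as expected).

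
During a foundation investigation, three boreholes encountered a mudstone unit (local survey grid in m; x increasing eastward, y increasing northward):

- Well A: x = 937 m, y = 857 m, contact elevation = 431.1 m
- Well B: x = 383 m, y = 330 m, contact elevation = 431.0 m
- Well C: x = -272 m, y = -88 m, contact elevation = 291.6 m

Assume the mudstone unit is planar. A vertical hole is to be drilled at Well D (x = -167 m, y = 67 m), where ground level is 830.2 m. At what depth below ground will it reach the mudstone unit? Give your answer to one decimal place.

576.0 m

Two edge vectors: Well A→Well B = (-554, -527, -0.1), Well A→Well C = (-1209, -945, -139.5).
Normal n = (Well A→Well B) × (Well A→Well C) = (73422, -77162.1, -113613).
So ∂z/∂x = −n_x/n_z = 0.64625 and ∂z/∂y = −n_y/n_z = −0.67917.
Intercept c from Well A: 431.1 − 605.53 + 582.05 = 407.61.
At (-167, 67): z_contact = −107.92 − 45.50 + 407.61 = 254.19 m.
Depth below ground = 830.2 − 254.19 = 576.0 m.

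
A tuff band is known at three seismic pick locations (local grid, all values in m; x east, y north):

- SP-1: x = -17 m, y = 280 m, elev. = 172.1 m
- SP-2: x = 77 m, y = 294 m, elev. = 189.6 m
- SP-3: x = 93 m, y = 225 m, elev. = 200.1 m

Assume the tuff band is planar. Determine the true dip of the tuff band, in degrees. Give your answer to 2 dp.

12.83°

Two edge vectors: SP-1→SP-2 = (94, 14, 17.5), SP-1→SP-3 = (110, -55, 28).
Normal n = (SP-1→SP-2) × (SP-1→SP-3) = (1354.5, -707, -6710).
So ∂z/∂x = −n_x/n_z = 0.20186 and ∂z/∂y = −n_y/n_z = −0.10537.
Gradient magnitude |∇z| = √(a² + b²) = √(0.04075 + 0.01110) = 0.22771.
True dip = arctan(0.22771) = 12.83°, dipping toward WNW (azimuth ≈ 298°).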